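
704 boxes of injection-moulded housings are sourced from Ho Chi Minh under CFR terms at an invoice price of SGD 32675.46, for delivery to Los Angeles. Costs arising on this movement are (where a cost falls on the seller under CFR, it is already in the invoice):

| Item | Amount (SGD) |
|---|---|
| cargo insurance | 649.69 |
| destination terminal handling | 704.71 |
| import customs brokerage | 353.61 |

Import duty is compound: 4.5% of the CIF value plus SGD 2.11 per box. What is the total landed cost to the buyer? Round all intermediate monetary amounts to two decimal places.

Total landed cost: SGD 37368.54

CFR: the seller pays costs through ocean freight to the destination port, but not insurance.
CIF value = CFR price + insurance = 32675.46 + 649.69 = 33325.15
Ad valorem component: 33325.15 × 4.5% = 1499.63
Specific component: 704 × 2.11 = 1485.44
Import duty = 1499.63 + 1485.44 = 2985.07
Buyer bears: insurance 649.69 + destination terminal 704.71 + brokerage 353.61 + duty 2985.07 = 4693.08
Landed cost = invoice 32675.46 + 4693.08 = 37368.54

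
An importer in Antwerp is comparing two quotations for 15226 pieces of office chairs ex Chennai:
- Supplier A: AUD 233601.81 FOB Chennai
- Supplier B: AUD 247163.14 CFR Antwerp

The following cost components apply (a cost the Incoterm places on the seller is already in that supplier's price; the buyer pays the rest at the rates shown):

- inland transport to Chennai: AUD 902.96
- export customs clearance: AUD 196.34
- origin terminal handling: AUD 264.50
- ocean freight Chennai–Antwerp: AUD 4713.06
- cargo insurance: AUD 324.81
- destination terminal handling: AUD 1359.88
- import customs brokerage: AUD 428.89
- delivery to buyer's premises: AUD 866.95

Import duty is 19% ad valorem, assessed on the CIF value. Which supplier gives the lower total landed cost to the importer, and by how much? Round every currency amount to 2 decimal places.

Supplier A (FOB):
CIF value = FOB price + freight + insurance = 233601.81 + 4713.06 + 324.81 = 238639.68
Import duty = 238639.68 × 19% = 45341.54
Buyer bears (A): 4713.06 + 324.81 + 1359.88 + 428.89 + 866.95 = 7693.59
Landed cost (A) = invoice 233601.81 + 7693.59 + duty 45341.54 = 286636.94
Supplier B (CFR):
CIF value = CFR price + insurance = 247163.14 + 324.81 = 247487.95
Import duty = 247487.95 × 19% = 47022.71
Buyer bears (B): 324.81 + 1359.88 + 428.89 + 866.95 = 2980.53
Landed cost (B) = invoice 247163.14 + 2980.53 + duty 47022.71 = 297166.38
Difference = |286636.94 − 297166.38| = 10529.44

Supplier A is cheaper by AUD 10529.44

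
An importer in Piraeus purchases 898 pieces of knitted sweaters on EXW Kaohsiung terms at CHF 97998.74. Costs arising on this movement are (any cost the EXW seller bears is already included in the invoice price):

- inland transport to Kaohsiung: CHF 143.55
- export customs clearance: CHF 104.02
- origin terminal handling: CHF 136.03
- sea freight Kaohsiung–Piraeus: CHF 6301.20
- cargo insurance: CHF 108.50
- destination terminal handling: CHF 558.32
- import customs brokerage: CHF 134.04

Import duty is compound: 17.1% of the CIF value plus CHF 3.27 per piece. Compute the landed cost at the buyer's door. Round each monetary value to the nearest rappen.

EXW: the seller makes goods available at their premises; the buyer bears all onward costs.
CIF value = EXW price + inland to port + export clearance + origin terminal + freight + insurance = 97998.74 + 143.55 + 104.02 + 136.03 + 6301.20 + 108.50 = 104792.04
Ad valorem component: 104792.04 × 17.1% = 17919.44
Specific component: 898 × 3.27 = 2936.46
Import duty = 17919.44 + 2936.46 = 20855.90
Buyer bears: inland to port 143.55 + export clearance 104.02 + origin terminal 136.03 + freight 6301.20 + insurance 108.50 + destination terminal 558.32 + brokerage 134.04 + duty 20855.90 = 28341.56
Landed cost = invoice 97998.74 + 28341.56 = 126340.30

Total landed cost: CHF 126340.30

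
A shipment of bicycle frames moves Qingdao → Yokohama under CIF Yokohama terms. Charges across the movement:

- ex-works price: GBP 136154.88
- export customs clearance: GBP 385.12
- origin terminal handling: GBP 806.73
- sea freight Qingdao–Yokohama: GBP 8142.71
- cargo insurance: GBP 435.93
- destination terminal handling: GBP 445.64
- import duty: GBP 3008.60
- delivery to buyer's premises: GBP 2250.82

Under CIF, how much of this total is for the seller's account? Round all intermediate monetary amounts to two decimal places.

Seller's account: GBP 145925.37

CIF: the seller pays costs through ocean freight and marine insurance to the destination port.
Seller's account: goods 136154.88 + export clearance 385.12 + origin terminal 806.73 + freight 8142.71 + insurance 435.93 = 145925.37
Buyer's account: destination terminal 445.64 + duty 3008.60 + delivery 2250.82 = 5705.06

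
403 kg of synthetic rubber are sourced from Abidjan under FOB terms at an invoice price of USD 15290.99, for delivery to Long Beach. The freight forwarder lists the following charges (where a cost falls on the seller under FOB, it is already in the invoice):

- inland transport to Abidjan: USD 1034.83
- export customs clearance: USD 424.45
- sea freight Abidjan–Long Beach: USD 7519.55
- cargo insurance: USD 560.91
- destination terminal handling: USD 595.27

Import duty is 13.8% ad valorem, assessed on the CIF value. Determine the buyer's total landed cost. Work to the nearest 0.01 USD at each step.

Total landed cost: USD 27191.98

FOB: the seller bears costs until goods are on board at the origin port; the buyer bears freight, insurance and all costs thereafter.
Already in the invoice (seller's account under FOB): inland to port, export clearance — exclude.
CIF value = FOB price + freight + insurance = 15290.99 + 7519.55 + 560.91 = 23371.45
Import duty = 23371.45 × 13.8% = 3225.26
Buyer bears: freight 7519.55 + insurance 560.91 + destination terminal 595.27 + duty 3225.26 = 11900.99
Landed cost = invoice 15290.99 + 11900.99 = 27191.98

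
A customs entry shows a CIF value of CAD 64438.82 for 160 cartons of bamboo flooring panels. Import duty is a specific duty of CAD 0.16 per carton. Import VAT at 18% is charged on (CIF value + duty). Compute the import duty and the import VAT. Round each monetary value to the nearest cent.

Import duty = 160 × 0.16 = 25.60
VAT base = CIF + duty = 64438.82 + 25.60 = 64464.42
Import VAT = 64464.42 × 18% = 11603.60

Import duty: CAD 25.60; import VAT: CAD 11603.60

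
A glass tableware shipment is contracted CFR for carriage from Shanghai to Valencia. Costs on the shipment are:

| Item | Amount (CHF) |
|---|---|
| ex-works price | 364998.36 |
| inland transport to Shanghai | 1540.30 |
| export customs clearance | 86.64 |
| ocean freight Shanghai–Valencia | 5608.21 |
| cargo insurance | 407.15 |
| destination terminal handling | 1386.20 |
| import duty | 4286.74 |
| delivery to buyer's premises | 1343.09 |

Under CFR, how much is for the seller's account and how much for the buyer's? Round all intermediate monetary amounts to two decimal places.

Seller: CHF 372233.51; buyer: CHF 7423.18

CFR: the seller pays costs through ocean freight to the destination port, but not insurance.
Seller's account: goods 364998.36 + inland to port 1540.30 + export clearance 86.64 + freight 5608.21 = 372233.51
Buyer's account: insurance 407.15 + destination terminal 1386.20 + duty 4286.74 + delivery 1343.09 = 7423.18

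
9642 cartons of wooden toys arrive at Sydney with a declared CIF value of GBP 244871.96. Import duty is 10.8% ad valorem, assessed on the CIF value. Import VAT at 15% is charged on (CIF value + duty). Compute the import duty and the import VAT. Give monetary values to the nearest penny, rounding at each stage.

Import duty: GBP 26446.17; import VAT: GBP 40697.72

Import duty = 244871.96 × 10.8% = 26446.17
VAT base = CIF + duty = 244871.96 + 26446.17 = 271318.13
Import VAT = 271318.13 × 15% = 40697.72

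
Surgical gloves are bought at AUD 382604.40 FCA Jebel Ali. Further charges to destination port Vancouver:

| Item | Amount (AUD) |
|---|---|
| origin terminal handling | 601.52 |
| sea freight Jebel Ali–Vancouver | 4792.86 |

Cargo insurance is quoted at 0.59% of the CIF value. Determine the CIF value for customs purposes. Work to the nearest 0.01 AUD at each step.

Let C be the CIF value. C = FCA price + pre-shipment costs + freight + 0.59% × C
C − 0.59% × C = 382604.40 + 601.52 + 4792.86
0.9941 × C = 387998.78
C = 387998.78 / 0.9941 = 390301.56
Insurance premium = 0.59% × 390301.56 = 2302.78

CIF value: AUD 390301.56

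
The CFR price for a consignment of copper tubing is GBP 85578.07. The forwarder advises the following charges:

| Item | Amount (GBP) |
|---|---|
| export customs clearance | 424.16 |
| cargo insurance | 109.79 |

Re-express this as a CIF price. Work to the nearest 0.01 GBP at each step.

Not relevant to the conversion: export clearance — on the seller under both CFR and CIF; already in the CFR price and stays in the CIF price.
From CFR to CIF, the seller additionally bears: insurance.
CIF price = 85578.07 + 109.79 = 85687.86

CIF price: GBP 85687.86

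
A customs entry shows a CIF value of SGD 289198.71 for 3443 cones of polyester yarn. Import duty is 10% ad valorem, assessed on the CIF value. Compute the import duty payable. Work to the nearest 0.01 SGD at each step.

Import duty = 289198.71 × 10% = 28919.87

Import duty: SGD 28919.87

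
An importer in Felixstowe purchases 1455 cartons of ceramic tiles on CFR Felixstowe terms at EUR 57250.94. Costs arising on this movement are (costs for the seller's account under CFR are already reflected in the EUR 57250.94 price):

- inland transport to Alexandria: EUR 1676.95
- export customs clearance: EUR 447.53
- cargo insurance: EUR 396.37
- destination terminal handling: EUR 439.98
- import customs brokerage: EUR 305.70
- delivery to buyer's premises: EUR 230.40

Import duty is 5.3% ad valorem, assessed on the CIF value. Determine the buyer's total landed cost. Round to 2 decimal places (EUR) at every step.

Total landed cost: EUR 61678.70

CFR: the seller pays costs through ocean freight to the destination port, but not insurance.
Already in the invoice (seller's account under CFR): inland to port, export clearance — exclude.
CIF value = CFR price + insurance = 57250.94 + 396.37 = 57647.31
Import duty = 57647.31 × 5.3% = 3055.31
Buyer bears: insurance 396.37 + destination terminal 439.98 + brokerage 305.70 + delivery 230.40 + duty 3055.31 = 4427.76
Landed cost = invoice 57250.94 + 4427.76 = 61678.70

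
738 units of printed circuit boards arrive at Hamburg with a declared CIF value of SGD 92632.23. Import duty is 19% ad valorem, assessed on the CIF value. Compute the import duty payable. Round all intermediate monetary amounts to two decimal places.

Import duty: SGD 17600.12

Import duty = 92632.23 × 19% = 17600.12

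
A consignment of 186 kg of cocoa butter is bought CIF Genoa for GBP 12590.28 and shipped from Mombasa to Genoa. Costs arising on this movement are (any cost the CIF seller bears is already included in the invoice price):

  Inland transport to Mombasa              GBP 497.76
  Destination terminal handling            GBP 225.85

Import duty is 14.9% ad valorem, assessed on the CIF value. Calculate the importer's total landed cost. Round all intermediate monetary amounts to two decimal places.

Total landed cost: GBP 14692.08

CIF: the seller pays costs through ocean freight and marine insurance to the destination port.
Already in the invoice (seller's account under CIF): inland to port — exclude.
The CIF price already equals the CIF value: 12590.28
Import duty = 12590.28 × 14.9% = 1875.95
Buyer bears: destination terminal 225.85 + duty 1875.95 = 2101.80
Landed cost = invoice 12590.28 + 2101.80 = 14692.08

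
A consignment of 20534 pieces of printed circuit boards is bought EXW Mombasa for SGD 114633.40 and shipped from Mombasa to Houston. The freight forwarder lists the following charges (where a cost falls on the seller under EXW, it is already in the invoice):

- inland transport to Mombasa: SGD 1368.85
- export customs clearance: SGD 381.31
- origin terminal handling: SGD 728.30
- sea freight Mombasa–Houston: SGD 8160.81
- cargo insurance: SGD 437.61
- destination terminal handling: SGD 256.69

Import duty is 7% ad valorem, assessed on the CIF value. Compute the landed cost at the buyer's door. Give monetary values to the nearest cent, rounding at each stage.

Total landed cost: SGD 134766.69

EXW: the seller makes goods available at their premises; the buyer bears all onward costs.
CIF value = EXW price + inland to port + export clearance + origin terminal + freight + insurance = 114633.40 + 1368.85 + 381.31 + 728.30 + 8160.81 + 437.61 = 125710.28
Import duty = 125710.28 × 7% = 8799.72
Buyer bears: inland to port 1368.85 + export clearance 381.31 + origin terminal 728.30 + freight 8160.81 + insurance 437.61 + destination terminal 256.69 + duty 8799.72 = 20133.29
Landed cost = invoice 114633.40 + 20133.29 = 134766.69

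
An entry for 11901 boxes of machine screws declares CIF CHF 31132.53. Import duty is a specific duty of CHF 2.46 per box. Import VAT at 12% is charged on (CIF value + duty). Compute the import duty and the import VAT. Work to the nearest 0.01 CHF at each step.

Import duty: CHF 29276.46; import VAT: CHF 7249.08

Import duty = 11901 × 2.46 = 29276.46
VAT base = CIF + duty = 31132.53 + 29276.46 = 60408.99
Import VAT = 60408.99 × 12% = 7249.08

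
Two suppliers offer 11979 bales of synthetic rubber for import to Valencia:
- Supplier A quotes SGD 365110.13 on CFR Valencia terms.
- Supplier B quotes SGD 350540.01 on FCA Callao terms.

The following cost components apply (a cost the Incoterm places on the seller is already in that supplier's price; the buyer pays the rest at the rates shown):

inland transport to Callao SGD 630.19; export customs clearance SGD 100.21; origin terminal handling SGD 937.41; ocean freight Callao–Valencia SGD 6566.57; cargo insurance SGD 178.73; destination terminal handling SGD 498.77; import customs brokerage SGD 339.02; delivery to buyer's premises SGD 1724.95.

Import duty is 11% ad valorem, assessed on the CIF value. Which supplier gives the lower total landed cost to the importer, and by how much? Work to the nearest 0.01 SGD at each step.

Supplier B is cheaper by SGD 7843.41

Supplier A (CFR):
CIF value = CFR price + insurance = 365110.13 + 178.73 = 365288.86
Import duty = 365288.86 × 11% = 40181.77
Buyer bears (A): 178.73 + 498.77 + 339.02 + 1724.95 = 2741.47
Landed cost (A) = invoice 365110.13 + 2741.47 + duty 40181.77 = 408033.37
Supplier B (FCA):
CIF value = FCA price + origin terminal + freight + insurance = 350540.01 + 937.41 + 6566.57 + 178.73 = 358222.72
Import duty = 358222.72 × 11% = 39404.50
Buyer bears (B): 937.41 + 6566.57 + 178.73 + 498.77 + 339.02 + 1724.95 = 10245.45
Landed cost (B) = invoice 350540.01 + 10245.45 + duty 39404.50 = 400189.96
Difference = |408033.37 − 400189.96| = 7843.41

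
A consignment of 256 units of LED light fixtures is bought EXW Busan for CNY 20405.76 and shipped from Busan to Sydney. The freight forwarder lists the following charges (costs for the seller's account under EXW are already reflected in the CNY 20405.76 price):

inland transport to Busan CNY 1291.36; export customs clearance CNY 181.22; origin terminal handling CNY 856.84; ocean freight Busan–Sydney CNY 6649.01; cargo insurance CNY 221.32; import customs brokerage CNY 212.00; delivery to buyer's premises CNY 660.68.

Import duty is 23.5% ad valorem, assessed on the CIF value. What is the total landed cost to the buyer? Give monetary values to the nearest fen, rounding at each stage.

EXW: the seller makes goods available at their premises; the buyer bears all onward costs.
CIF value = EXW price + inland to port + export clearance + origin terminal + freight + insurance = 20405.76 + 1291.36 + 181.22 + 856.84 + 6649.01 + 221.32 = 29605.51
Import duty = 29605.51 × 23.5% = 6957.29
Buyer bears: inland to port 1291.36 + export clearance 181.22 + origin terminal 856.84 + freight 6649.01 + insurance 221.32 + brokerage 212.00 + delivery 660.68 + duty 6957.29 = 17029.72
Landed cost = invoice 20405.76 + 17029.72 = 37435.48

Total landed cost: CNY 37435.48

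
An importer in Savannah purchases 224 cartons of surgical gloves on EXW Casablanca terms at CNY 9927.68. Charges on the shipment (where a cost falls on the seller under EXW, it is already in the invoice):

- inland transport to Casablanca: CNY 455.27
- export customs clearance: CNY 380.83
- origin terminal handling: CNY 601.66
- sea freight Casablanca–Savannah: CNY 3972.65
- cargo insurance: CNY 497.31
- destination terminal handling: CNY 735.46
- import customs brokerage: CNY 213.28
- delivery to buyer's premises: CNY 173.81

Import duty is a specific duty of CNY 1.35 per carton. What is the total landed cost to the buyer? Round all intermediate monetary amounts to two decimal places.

Total landed cost: CNY 17260.35

EXW: the seller makes goods available at their premises; the buyer bears all onward costs.
CIF value = EXW price + inland to port + export clearance + origin terminal + freight + insurance = 9927.68 + 455.27 + 380.83 + 601.66 + 3972.65 + 497.31 = 15835.40
Import duty = 224 × 1.35 = 302.40
Buyer bears: inland to port 455.27 + export clearance 380.83 + origin terminal 601.66 + freight 3972.65 + insurance 497.31 + destination terminal 735.46 + brokerage 213.28 + delivery 173.81 + duty 302.40 = 7332.67
Landed cost = invoice 9927.68 + 7332.67 = 17260.35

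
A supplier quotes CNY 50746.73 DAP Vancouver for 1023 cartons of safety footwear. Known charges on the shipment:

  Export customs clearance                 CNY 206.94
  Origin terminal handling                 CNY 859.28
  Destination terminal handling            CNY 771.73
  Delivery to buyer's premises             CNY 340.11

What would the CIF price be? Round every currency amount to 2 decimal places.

Not relevant to the conversion: origin terminal, export clearance — on the seller under both DAP and CIF; already in the DAP price and stays in the CIF price.
From DAP to CIF, the seller no longer bears: destination terminal, delivery.
CIF price = 50746.73 − 771.73 − 340.11 = 49634.89

CIF price: CNY 49634.89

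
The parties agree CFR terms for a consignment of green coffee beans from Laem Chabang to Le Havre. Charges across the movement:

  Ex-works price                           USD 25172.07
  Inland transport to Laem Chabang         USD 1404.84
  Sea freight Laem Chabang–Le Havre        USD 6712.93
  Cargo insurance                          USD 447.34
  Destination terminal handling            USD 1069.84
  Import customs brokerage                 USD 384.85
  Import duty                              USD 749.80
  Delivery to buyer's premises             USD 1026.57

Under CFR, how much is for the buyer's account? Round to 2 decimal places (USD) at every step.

CFR: the seller pays costs through ocean freight to the destination port, but not insurance.
Seller's account: goods 25172.07 + inland to port 1404.84 + freight 6712.93 = 33289.84
Buyer's account: insurance 447.34 + destination terminal 1069.84 + brokerage 384.85 + duty 749.80 + delivery 1026.57 = 3678.40

Buyer's account: USD 3678.40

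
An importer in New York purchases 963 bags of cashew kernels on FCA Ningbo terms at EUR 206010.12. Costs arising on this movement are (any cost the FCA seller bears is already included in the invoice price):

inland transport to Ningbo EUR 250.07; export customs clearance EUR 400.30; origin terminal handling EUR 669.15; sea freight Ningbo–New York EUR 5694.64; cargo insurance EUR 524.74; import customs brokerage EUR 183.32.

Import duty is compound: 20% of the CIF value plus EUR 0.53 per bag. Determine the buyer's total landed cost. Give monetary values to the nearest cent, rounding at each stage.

FCA: the seller delivers export-cleared goods to the carrier; the buyer bears costs from that point.
Already in the invoice (seller's account under FCA): inland to port, export clearance — exclude.
CIF value = FCA price + origin terminal + freight + insurance = 206010.12 + 669.15 + 5694.64 + 524.74 = 212898.65
Ad valorem component: 212898.65 × 20% = 42579.73
Specific component: 963 × 0.53 = 510.39
Import duty = 42579.73 + 510.39 = 43090.12
Buyer bears: origin terminal 669.15 + freight 5694.64 + insurance 524.74 + brokerage 183.32 + duty 43090.12 = 50161.97
Landed cost = invoice 206010.12 + 50161.97 = 256172.09

Total landed cost: EUR 256172.09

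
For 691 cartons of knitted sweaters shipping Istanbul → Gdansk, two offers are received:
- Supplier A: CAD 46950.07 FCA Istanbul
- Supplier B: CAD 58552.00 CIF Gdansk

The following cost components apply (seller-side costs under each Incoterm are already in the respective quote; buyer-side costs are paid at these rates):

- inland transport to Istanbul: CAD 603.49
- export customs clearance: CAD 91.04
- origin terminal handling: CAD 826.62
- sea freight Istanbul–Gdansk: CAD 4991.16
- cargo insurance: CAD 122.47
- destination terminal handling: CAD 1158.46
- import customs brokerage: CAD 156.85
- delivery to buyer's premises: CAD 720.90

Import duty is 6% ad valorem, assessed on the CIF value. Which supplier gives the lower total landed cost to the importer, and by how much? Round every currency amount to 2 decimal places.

Supplier A (FCA):
CIF value = FCA price + origin terminal + freight + insurance = 46950.07 + 826.62 + 4991.16 + 122.47 = 52890.32
Import duty = 52890.32 × 6% = 3173.42
Buyer bears (A): 826.62 + 4991.16 + 122.47 + 1158.46 + 156.85 + 720.90 = 7976.46
Landed cost (A) = invoice 46950.07 + 7976.46 + duty 3173.42 = 58099.95
Supplier B (CIF):
The CIF price already equals the CIF value: 58552.00
Import duty = 58552.00 × 6% = 3513.12
Buyer bears (B): 1158.46 + 156.85 + 720.90 = 2036.21
Landed cost (B) = invoice 58552.00 + 2036.21 + duty 3513.12 = 64101.33
Difference = |58099.95 − 64101.33| = 6001.38

Supplier A is cheaper by CAD 6001.38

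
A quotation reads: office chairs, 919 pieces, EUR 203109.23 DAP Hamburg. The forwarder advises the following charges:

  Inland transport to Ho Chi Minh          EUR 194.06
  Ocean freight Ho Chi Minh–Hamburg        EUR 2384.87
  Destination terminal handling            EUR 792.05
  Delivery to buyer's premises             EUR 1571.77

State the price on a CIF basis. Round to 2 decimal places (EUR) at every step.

CIF price: EUR 200745.41

Not relevant to the conversion: freight, inland to port — on the seller under both DAP and CIF; already in the DAP price and stays in the CIF price.
From DAP to CIF, the seller no longer bears: destination terminal, delivery.
CIF price = 203109.23 − 792.05 − 1571.77 = 200745.41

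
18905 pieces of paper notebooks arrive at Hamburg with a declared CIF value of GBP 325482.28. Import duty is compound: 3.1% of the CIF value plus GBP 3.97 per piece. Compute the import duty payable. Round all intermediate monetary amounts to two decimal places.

Import duty: GBP 85142.80

Ad valorem component: 325482.28 × 3.1% = 10089.95
Specific component: 18905 × 3.97 = 75052.85
Import duty = 10089.95 + 75052.85 = 85142.80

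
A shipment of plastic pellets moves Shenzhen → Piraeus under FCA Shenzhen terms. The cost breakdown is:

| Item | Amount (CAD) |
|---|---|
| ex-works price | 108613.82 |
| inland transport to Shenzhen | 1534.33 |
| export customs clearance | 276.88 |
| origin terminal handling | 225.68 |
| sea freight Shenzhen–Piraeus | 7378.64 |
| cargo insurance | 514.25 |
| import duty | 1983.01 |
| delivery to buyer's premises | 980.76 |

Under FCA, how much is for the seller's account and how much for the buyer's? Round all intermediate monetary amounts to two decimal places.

FCA: the seller delivers export-cleared goods to the carrier; the buyer bears costs from that point.
Seller's account: goods 108613.82 + inland to port 1534.33 + export clearance 276.88 = 110425.03
Buyer's account: origin terminal 225.68 + freight 7378.64 + insurance 514.25 + duty 1983.01 + delivery 980.76 = 11082.34

Seller: CAD 110425.03; buyer: CAD 11082.34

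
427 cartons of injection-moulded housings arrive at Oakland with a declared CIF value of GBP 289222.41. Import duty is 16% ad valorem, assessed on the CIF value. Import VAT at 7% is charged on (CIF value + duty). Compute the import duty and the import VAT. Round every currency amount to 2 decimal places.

Import duty: GBP 46275.59; import VAT: GBP 23484.86

Import duty = 289222.41 × 16% = 46275.59
VAT base = CIF + duty = 289222.41 + 46275.59 = 335498.00
Import VAT = 335498.00 × 7% = 23484.86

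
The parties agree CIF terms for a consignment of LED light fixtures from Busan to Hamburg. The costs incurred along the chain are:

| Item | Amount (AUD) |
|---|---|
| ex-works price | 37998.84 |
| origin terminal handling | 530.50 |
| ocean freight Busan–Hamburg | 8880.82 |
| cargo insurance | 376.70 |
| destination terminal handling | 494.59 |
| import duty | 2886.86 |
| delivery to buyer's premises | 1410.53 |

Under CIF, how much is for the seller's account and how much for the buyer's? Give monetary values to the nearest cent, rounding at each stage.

Seller: AUD 47786.86; buyer: AUD 4791.98

CIF: the seller pays costs through ocean freight and marine insurance to the destination port.
Seller's account: goods 37998.84 + origin terminal 530.50 + freight 8880.82 + insurance 376.70 = 47786.86
Buyer's account: destination terminal 494.59 + duty 2886.86 + delivery 1410.53 = 4791.98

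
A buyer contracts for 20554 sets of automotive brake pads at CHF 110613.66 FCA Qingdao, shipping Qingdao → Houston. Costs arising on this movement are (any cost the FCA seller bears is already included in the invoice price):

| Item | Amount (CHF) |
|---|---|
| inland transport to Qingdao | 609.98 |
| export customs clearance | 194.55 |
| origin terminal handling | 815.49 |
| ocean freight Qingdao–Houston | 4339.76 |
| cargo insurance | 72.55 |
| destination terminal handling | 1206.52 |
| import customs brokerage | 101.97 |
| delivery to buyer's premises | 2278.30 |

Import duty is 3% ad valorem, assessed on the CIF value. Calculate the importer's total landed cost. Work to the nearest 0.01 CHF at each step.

Total landed cost: CHF 122903.49

FCA: the seller delivers export-cleared goods to the carrier; the buyer bears costs from that point.
Already in the invoice (seller's account under FCA): inland to port, export clearance — exclude.
CIF value = FCA price + origin terminal + freight + insurance = 110613.66 + 815.49 + 4339.76 + 72.55 = 115841.46
Import duty = 115841.46 × 3% = 3475.24
Buyer bears: origin terminal 815.49 + freight 4339.76 + insurance 72.55 + destination terminal 1206.52 + brokerage 101.97 + delivery 2278.30 + duty 3475.24 = 12289.83
Landed cost = invoice 110613.66 + 12289.83 = 122903.49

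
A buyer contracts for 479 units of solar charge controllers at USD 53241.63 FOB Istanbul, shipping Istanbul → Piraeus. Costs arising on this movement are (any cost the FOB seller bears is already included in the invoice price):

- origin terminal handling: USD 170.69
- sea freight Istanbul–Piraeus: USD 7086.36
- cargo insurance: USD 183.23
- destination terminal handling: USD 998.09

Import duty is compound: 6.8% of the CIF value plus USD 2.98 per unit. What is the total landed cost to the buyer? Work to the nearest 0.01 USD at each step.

Total landed cost: USD 67051.49

FOB: the seller bears costs until goods are on board at the origin port; the buyer bears freight, insurance and all costs thereafter.
Already in the invoice (seller's account under FOB): origin terminal — exclude.
CIF value = FOB price + freight + insurance = 53241.63 + 7086.36 + 183.23 = 60511.22
Ad valorem component: 60511.22 × 6.8% = 4114.76
Specific component: 479 × 2.98 = 1427.42
Import duty = 4114.76 + 1427.42 = 5542.18
Buyer bears: freight 7086.36 + insurance 183.23 + destination terminal 998.09 + duty 5542.18 = 13809.86
Landed cost = invoice 53241.63 + 13809.86 = 67051.49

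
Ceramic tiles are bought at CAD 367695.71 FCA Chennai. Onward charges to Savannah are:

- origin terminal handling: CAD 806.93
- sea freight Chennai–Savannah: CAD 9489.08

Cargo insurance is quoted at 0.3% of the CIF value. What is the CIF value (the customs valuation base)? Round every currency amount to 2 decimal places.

CIF value: CAD 379129.11

Let C be the CIF value. C = FCA price + pre-shipment costs + freight + 0.3% × C
C − 0.3% × C = 367695.71 + 806.93 + 9489.08
0.997 × C = 377991.72
C = 377991.72 / 0.997 = 379129.11
Insurance premium = 0.3% × 379129.11 = 1137.39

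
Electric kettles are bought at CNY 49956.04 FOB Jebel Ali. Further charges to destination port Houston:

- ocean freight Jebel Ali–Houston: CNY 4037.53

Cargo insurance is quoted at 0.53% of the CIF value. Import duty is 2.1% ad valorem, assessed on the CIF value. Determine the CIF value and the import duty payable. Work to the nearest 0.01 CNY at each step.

CIF value: CNY 54281.26; import duty: CNY 1139.91

Let C be the CIF value. C = FOB price + freight + 0.53% × C
C − 0.53% × C = 49956.04 + 4037.53
0.9947 × C = 53993.57
C = 53993.57 / 0.9947 = 54281.26
Insurance premium = 0.53% × 54281.26 = 287.69
Import duty = 54281.26 × 2.1% = 1139.91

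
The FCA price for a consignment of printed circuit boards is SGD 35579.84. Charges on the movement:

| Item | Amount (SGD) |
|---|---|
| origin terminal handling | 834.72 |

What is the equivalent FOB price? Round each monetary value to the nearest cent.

FOB price: SGD 36414.56

From FCA to FOB, the seller additionally bears: origin terminal.
FOB price = 35579.84 + 834.72 = 36414.56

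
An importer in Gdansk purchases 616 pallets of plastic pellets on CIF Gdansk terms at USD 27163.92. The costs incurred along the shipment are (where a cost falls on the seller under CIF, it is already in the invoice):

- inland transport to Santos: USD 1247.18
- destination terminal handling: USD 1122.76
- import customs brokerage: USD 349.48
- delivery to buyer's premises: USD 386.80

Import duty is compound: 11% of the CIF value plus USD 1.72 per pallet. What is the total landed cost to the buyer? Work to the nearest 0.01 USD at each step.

CIF: the seller pays costs through ocean freight and marine insurance to the destination port.
Already in the invoice (seller's account under CIF): inland to port — exclude.
The CIF price already equals the CIF value: 27163.92
Ad valorem component: 27163.92 × 11% = 2988.03
Specific component: 616 × 1.72 = 1059.52
Import duty = 2988.03 + 1059.52 = 4047.55
Buyer bears: destination terminal 1122.76 + brokerage 349.48 + delivery 386.80 + duty 4047.55 = 5906.59
Landed cost = invoice 27163.92 + 5906.59 = 33070.51

Total landed cost: USD 33070.51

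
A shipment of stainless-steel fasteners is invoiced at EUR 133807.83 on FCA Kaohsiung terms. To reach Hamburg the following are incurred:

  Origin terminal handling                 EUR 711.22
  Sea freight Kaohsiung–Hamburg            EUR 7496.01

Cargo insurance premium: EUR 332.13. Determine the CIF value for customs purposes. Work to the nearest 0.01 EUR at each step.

CIF = FCA price + pre-shipment costs + freight + insurance
CIF = 133807.83 + 711.22 + 7496.01 + 332.13 = 142347.19

CIF value: EUR 142347.19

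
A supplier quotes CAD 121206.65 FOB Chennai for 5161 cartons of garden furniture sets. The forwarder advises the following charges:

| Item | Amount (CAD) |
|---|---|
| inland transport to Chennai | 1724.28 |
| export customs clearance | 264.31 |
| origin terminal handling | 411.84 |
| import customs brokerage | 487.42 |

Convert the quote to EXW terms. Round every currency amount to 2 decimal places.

EXW price: CAD 118806.22

Not relevant to the conversion: brokerage — on the buyer under both terms; not part of either seller's price.
From FOB to EXW, the seller no longer bears: inland to port, export clearance, origin terminal.
EXW price = 121206.65 − 1724.28 − 264.31 − 411.84 = 118806.22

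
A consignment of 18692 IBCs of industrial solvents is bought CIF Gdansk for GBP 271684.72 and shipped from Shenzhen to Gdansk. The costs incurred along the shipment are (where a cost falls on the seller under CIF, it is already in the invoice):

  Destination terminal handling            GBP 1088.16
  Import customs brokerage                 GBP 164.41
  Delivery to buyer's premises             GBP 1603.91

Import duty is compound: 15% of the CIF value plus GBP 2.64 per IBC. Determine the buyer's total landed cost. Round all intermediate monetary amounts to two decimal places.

Total landed cost: GBP 364640.79

CIF: the seller pays costs through ocean freight and marine insurance to the destination port.
The CIF price already equals the CIF value: 271684.72
Ad valorem component: 271684.72 × 15% = 40752.71
Specific component: 18692 × 2.64 = 49346.88
Import duty = 40752.71 + 49346.88 = 90099.59
Buyer bears: destination terminal 1088.16 + brokerage 164.41 + delivery 1603.91 + duty 90099.59 = 92956.07
Landed cost = invoice 271684.72 + 92956.07 = 364640.79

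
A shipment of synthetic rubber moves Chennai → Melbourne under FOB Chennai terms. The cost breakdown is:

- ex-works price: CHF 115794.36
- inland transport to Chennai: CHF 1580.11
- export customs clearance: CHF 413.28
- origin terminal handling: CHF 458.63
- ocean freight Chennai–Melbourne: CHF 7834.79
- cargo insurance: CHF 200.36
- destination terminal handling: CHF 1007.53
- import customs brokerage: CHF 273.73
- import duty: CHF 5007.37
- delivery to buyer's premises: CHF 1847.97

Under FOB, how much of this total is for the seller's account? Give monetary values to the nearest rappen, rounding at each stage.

Seller's account: CHF 118246.38

FOB: the seller bears costs until goods are on board at the origin port; the buyer bears freight, insurance and all costs thereafter.
Seller's account: goods 115794.36 + inland to port 1580.11 + export clearance 413.28 + origin terminal 458.63 = 118246.38
Buyer's account: freight 7834.79 + insurance 200.36 + destination terminal 1007.53 + brokerage 273.73 + duty 5007.37 + delivery 1847.97 = 16171.75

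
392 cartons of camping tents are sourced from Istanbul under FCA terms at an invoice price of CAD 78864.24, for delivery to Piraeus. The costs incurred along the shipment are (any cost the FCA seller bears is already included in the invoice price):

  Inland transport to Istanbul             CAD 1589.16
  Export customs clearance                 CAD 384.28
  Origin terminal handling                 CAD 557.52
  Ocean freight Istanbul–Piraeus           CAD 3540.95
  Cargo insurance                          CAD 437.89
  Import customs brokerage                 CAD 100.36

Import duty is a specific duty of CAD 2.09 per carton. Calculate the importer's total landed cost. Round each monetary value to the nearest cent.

Total landed cost: CAD 84320.24

FCA: the seller delivers export-cleared goods to the carrier; the buyer bears costs from that point.
Already in the invoice (seller's account under FCA): inland to port, export clearance — exclude.
CIF value = FCA price + origin terminal + freight + insurance = 78864.24 + 557.52 + 3540.95 + 437.89 = 83400.60
Import duty = 392 × 2.09 = 819.28
Buyer bears: origin terminal 557.52 + freight 3540.95 + insurance 437.89 + brokerage 100.36 + duty 819.28 = 5456.00
Landed cost = invoice 78864.24 + 5456.00 = 84320.24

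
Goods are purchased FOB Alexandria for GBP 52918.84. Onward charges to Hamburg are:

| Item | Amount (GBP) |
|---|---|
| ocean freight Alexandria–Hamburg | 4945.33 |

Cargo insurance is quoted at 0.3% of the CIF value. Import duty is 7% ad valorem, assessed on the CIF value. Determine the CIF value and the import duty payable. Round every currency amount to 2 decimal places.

CIF value: GBP 58038.28; import duty: GBP 4062.68

Let C be the CIF value. C = FOB price + freight + 0.3% × C
C − 0.3% × C = 52918.84 + 4945.33
0.997 × C = 57864.17
C = 57864.17 / 0.997 = 58038.28
Insurance premium = 0.3% × 58038.28 = 174.11
Import duty = 58038.28 × 7% = 4062.68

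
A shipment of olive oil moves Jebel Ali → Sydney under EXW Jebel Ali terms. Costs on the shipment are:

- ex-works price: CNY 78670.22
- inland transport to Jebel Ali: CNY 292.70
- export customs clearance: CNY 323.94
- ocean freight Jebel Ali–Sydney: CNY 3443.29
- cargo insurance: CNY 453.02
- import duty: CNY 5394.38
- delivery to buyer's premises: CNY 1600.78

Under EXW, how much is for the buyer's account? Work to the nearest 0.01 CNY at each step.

Buyer's account: CNY 11508.11

EXW: the seller makes goods available at their premises; the buyer bears all onward costs.
Seller's account: goods 78670.22 = 78670.22
Buyer's account: inland to port 292.70 + export clearance 323.94 + freight 3443.29 + insurance 453.02 + duty 5394.38 + delivery 1600.78 = 11508.11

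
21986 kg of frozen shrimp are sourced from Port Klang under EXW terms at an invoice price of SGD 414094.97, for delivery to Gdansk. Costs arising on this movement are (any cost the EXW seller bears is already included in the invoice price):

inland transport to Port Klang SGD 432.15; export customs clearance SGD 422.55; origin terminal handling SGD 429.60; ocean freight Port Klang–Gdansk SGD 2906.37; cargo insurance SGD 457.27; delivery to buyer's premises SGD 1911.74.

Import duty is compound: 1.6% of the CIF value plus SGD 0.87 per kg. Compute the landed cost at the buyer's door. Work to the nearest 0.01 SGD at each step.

Total landed cost: SGD 446482.36

EXW: the seller makes goods available at their premises; the buyer bears all onward costs.
CIF value = EXW price + inland to port + export clearance + origin terminal + freight + insurance = 414094.97 + 432.15 + 422.55 + 429.60 + 2906.37 + 457.27 = 418742.91
Ad valorem component: 418742.91 × 1.6% = 6699.89
Specific component: 21986 × 0.87 = 19127.82
Import duty = 6699.89 + 19127.82 = 25827.71
Buyer bears: inland to port 432.15 + export clearance 422.55 + origin terminal 429.60 + freight 2906.37 + insurance 457.27 + delivery 1911.74 + duty 25827.71 = 32387.39
Landed cost = invoice 414094.97 + 32387.39 = 446482.36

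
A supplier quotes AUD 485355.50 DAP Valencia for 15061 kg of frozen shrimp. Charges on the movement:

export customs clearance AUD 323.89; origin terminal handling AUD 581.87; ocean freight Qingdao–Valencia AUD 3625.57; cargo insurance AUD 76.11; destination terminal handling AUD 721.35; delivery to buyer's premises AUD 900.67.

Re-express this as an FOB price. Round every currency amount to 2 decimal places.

Not relevant to the conversion: export clearance, origin terminal — on the seller under both DAP and FOB; already in the DAP price and stays in the FOB price.
From DAP to FOB, the seller no longer bears: freight, insurance, destination terminal, delivery.
FOB price = 485355.50 − 3625.57 − 76.11 − 721.35 − 900.67 = 480031.80

FOB price: AUD 480031.80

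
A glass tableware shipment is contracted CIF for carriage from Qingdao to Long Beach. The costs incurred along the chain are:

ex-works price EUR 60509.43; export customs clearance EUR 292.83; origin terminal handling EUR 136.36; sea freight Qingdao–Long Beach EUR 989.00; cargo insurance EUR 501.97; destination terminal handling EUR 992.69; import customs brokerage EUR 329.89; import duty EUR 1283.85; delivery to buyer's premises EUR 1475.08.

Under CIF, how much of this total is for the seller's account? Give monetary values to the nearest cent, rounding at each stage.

CIF: the seller pays costs through ocean freight and marine insurance to the destination port.
Seller's account: goods 60509.43 + export clearance 292.83 + origin terminal 136.36 + freight 989.00 + insurance 501.97 = 62429.59
Buyer's account: destination terminal 992.69 + brokerage 329.89 + duty 1283.85 + delivery 1475.08 = 4081.51

Seller's account: EUR 62429.59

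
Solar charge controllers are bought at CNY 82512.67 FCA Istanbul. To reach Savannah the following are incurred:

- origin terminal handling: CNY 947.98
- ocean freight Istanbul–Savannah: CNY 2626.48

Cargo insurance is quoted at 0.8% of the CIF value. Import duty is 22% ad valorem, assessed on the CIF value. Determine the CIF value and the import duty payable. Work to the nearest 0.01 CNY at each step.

CIF value: CNY 86781.38; import duty: CNY 19091.90

Let C be the CIF value. C = FCA price + pre-shipment costs + freight + 0.8% × C
C − 0.8% × C = 82512.67 + 947.98 + 2626.48
0.992 × C = 86087.13
C = 86087.13 / 0.992 = 86781.38
Insurance premium = 0.8% × 86781.38 = 694.25
Import duty = 86781.38 × 22% = 19091.90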